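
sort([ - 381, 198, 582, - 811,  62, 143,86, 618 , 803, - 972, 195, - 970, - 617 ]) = [ - 972, - 970, - 811, - 617, - 381,62,86,143, 195,198, 582, 618,  803 ]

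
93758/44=46879/22 = 2130.86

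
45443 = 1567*29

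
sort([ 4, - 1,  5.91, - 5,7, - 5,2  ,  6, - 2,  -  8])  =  [ - 8, - 5, - 5, - 2, - 1,2,4,5.91,6,7]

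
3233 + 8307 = 11540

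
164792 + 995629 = 1160421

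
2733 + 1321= 4054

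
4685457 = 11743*399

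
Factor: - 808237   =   - 808237^1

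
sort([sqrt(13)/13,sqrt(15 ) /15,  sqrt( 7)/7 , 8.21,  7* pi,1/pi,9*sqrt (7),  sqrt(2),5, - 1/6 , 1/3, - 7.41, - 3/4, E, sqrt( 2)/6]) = [ - 7.41, - 3/4,-1/6, sqrt( 2 )/6, sqrt(15) /15,sqrt(13 )/13,  1/pi,1/3,sqrt(7 ) /7,sqrt( 2 ),E,  5,8.21,  7* pi,  9  *sqrt(7 ) ]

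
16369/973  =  16369/973=16.82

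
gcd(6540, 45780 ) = 6540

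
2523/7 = 360  +  3/7 = 360.43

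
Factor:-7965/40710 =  - 9/46 = - 2^ ( - 1) * 3^2*23^(-1) 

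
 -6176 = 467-6643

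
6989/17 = 6989/17  =  411.12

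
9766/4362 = 4883/2181 =2.24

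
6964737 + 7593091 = 14557828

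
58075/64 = 58075/64 = 907.42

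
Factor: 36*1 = 36 = 2^2*3^2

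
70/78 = 35/39 = 0.90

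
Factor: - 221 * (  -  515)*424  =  48257560 = 2^3 * 5^1*13^1*17^1*53^1*103^1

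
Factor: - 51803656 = -2^3 * 6475457^1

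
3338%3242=96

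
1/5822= 1/5822  =  0.00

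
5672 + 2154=7826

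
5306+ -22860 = - 17554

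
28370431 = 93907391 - 65536960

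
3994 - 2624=1370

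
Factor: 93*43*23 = 3^1*23^1*31^1*43^1 = 91977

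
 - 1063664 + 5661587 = 4597923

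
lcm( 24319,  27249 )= 2261667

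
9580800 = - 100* ( - 95808)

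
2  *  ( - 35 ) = - 70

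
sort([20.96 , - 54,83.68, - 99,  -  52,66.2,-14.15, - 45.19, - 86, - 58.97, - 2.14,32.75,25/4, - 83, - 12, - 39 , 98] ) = [ - 99, - 86 , - 83, -58.97, - 54, - 52, - 45.19, - 39, - 14.15, - 12, - 2.14,25/4, 20.96,32.75,  66.2,83.68,98 ]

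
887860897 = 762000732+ 125860165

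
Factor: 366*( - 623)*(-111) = 2^1*3^2*7^1*37^1 * 61^1*89^1=25309998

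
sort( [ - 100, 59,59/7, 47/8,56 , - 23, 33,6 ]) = [ - 100, - 23,47/8,6,59/7,33,56,59]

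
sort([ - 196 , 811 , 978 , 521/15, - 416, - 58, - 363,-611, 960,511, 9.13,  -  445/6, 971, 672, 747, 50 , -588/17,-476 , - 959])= [ - 959, - 611, - 476, - 416,-363, - 196,-445/6,-58, - 588/17, 9.13, 521/15,50, 511 , 672 , 747, 811,  960,971,978 ]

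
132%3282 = 132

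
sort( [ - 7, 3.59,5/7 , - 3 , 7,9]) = [ - 7,-3, 5/7,3.59,7, 9] 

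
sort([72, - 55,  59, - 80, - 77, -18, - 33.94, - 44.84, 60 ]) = [ - 80 ,-77 , - 55,-44.84, - 33.94, - 18, 59,60, 72 ]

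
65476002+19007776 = 84483778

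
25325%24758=567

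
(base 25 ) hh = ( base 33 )dd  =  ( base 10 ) 442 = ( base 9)541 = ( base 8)672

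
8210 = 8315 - 105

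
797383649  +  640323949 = 1437707598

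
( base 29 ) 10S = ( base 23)1ei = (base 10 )869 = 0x365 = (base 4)31211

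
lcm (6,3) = 6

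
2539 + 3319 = 5858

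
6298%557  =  171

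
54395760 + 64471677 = 118867437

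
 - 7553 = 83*( - 91) 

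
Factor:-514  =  -2^1 *257^1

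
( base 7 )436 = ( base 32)6v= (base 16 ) DF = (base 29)7k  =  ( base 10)223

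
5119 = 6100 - 981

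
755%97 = 76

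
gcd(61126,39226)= 2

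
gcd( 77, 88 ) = 11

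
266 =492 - 226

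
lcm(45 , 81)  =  405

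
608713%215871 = 176971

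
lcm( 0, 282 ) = 0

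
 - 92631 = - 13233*7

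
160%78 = 4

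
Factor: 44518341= 3^1*7^1*  2119921^1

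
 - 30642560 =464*(  -  66040)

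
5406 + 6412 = 11818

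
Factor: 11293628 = 2^2*  2823407^1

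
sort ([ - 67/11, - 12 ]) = [ - 12, - 67/11 ]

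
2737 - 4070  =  -1333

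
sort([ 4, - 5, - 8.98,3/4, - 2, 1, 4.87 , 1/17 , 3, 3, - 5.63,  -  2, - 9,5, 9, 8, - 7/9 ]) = [-9, - 8.98 , - 5.63 ,-5,-2,-2,-7/9,1/17,3/4, 1 , 3,3, 4, 4.87, 5, 8,9]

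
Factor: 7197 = 3^1*2399^1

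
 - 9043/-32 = 282 + 19/32 = 282.59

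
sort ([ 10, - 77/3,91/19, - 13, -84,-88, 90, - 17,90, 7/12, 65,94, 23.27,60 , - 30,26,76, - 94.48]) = [ - 94.48, - 88 , - 84, -30,  -  77/3, - 17 , - 13,7/12, 91/19,  10,  23.27,26, 60, 65,76,90, 90, 94]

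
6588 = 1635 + 4953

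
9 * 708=6372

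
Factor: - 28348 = -2^2 * 19^1*373^1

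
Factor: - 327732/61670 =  - 186/35 = -2^1*3^1*5^ (- 1)*7^( - 1)*31^1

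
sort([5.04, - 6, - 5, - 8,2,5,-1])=[ - 8, - 6, - 5, - 1,2,  5,5.04]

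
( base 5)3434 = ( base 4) 13232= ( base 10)494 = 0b111101110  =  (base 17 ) 1C1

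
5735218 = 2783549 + 2951669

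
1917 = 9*213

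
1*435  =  435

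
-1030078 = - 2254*457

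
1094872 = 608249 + 486623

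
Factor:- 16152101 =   -  7^1*29^1*251^1*317^1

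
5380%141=22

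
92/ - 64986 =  - 1 + 32447/32493 = - 0.00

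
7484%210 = 134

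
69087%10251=7581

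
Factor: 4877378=2^1 *11^1*47^1*53^1*89^1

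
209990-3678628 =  - 3468638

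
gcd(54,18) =18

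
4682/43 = 4682/43 = 108.88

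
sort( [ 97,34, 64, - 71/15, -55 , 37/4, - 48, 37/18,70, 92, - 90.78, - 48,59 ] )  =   [ - 90.78,  -  55, - 48,  -  48, - 71/15,37/18,37/4, 34,59,64,70, 92, 97]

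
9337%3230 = 2877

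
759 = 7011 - 6252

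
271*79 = 21409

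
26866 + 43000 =69866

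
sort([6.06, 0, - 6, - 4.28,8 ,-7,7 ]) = [ - 7,-6, - 4.28, 0,6.06, 7, 8]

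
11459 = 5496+5963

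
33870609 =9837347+24033262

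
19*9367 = 177973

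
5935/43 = 5935/43 = 138.02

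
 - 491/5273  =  -1+4782/5273 = - 0.09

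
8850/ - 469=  - 8850/469 = - 18.87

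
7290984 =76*95934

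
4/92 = 1/23 =0.04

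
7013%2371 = 2271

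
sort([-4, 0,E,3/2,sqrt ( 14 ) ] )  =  [ - 4, 0, 3/2, E, sqrt(14)]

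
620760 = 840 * 739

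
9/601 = 9/601 = 0.01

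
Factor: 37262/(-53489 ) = -62/89 = -2^1  *31^1 * 89^(  -  1)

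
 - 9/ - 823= 9/823 = 0.01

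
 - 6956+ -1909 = -8865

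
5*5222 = 26110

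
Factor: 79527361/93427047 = 3^( - 3)*7^( - 1 )*19^(-1 )*1229^1*26017^( - 1 )*64709^1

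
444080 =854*520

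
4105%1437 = 1231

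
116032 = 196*592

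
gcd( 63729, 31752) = 9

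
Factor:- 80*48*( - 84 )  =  322560=2^10*3^2  *5^1*7^1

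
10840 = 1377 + 9463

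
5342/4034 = 2671/2017 = 1.32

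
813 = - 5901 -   -  6714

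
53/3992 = 53/3992= 0.01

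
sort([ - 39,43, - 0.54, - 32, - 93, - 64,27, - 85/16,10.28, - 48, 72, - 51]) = [  -  93  , - 64,-51,-48, - 39, - 32, - 85/16, - 0.54,10.28, 27, 43, 72]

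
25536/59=432 + 48/59 = 432.81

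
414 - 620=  - 206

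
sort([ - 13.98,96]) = [-13.98, 96 ]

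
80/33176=10/4147 = 0.00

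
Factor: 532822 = 2^1*266411^1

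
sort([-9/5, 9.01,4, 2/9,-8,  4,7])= [ - 8,- 9/5, 2/9,4, 4,7,9.01] 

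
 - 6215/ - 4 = 1553 + 3/4= 1553.75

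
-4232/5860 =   -  1058/1465 = -0.72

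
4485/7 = 4485/7   =  640.71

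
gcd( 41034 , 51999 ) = 3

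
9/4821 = 3/1607= 0.00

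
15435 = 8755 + 6680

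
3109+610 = 3719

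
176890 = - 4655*( - 38)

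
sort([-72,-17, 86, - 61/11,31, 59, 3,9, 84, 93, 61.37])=[  -  72, - 17, - 61/11,3 , 9, 31,59, 61.37, 84, 86 , 93 ] 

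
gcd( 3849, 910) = 1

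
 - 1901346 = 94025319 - 95926665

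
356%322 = 34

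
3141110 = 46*68285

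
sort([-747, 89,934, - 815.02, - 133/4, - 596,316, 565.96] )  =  [ - 815.02, - 747, - 596,  -  133/4,89,  316, 565.96, 934]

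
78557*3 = 235671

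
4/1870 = 2/935 = 0.00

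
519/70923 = 173/23641 =0.01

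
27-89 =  -62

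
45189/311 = 145 + 94/311 = 145.30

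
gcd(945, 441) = 63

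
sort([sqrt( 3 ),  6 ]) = [ sqrt( 3),6]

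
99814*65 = 6487910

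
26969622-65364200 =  - 38394578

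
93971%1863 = 821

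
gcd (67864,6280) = 8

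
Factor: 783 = 3^3*29^1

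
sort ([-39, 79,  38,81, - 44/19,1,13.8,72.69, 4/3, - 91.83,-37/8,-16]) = [  -  91.83,-39,- 16, - 37/8, - 44/19, 1, 4/3, 13.8, 38, 72.69,79, 81]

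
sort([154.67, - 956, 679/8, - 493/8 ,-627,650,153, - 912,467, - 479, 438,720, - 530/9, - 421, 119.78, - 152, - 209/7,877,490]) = [ - 956, - 912,-627, - 479, - 421, - 152,-493/8,- 530/9, - 209/7,679/8, 119.78, 153,154.67,438,467  ,  490,  650 , 720  ,  877]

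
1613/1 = 1613 = 1613.00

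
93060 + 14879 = 107939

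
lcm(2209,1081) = 50807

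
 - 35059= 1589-36648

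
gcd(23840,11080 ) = 40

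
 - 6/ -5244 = 1/874 = 0.00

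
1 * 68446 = 68446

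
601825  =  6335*95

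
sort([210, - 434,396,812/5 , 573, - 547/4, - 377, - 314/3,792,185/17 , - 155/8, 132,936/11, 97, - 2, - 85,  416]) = [ - 434,-377,-547/4, - 314/3, - 85,  -  155/8, - 2,185/17,936/11,97 , 132, 812/5, 210, 396,416, 573,792]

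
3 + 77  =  80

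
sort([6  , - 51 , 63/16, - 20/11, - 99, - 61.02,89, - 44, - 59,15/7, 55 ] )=[  -  99, - 61.02 , - 59, - 51, - 44, - 20/11,  15/7, 63/16,6, 55,89]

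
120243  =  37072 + 83171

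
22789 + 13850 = 36639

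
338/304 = 169/152=1.11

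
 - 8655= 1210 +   -  9865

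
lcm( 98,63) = 882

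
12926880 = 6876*1880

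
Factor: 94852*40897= 2^2*23^1*1031^1*40897^1 = 3879162244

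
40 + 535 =575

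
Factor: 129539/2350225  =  5^( - 2) * 94009^( - 1)*129539^1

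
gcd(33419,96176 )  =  1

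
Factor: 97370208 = 2^5*3^3*13^1*8669^1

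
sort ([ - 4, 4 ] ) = [ - 4,4]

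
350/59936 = 175/29968 = 0.01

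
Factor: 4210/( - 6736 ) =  - 5/8 =- 2^(-3 )*5^1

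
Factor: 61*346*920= 2^4*5^1*23^1*61^1 * 173^1 = 19417520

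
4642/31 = 4642/31 = 149.74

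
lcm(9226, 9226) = 9226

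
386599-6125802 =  - 5739203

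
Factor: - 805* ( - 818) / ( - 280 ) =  - 9407/4 = - 2^( - 2 )*23^1*409^1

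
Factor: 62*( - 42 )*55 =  - 2^2*3^1*5^1*7^1*11^1*31^1 = - 143220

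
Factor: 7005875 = 5^3*41^1*1367^1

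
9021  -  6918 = 2103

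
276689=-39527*( - 7 ) 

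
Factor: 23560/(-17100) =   -  62/45  =  -2^1*3^(-2 )*5^(  -  1 ) * 31^1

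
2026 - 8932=  -  6906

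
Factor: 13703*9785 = 134083855 = 5^1*19^1*71^1*103^1*193^1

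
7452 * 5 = 37260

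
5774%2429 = 916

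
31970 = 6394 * 5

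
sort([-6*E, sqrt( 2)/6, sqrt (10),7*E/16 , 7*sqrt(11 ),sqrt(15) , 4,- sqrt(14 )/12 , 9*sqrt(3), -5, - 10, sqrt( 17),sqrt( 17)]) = [ -6*E, - 10, -5, - sqrt(14)/12,sqrt(2)/6, 7 * E/16,  sqrt ( 10 ),sqrt( 15 ),4, sqrt(17), sqrt(17 ), 9*sqrt( 3), 7*sqrt( 11)] 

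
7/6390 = 7/6390 = 0.00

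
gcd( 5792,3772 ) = 4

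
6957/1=6957  =  6957.00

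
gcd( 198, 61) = 1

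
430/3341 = 430/3341 = 0.13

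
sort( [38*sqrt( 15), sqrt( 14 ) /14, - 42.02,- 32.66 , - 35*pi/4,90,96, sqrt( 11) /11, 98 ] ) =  [-42.02, - 32.66,-35*pi/4 , sqrt(14 )/14, sqrt(11 )/11, 90,96 , 98, 38 * sqrt(15) ] 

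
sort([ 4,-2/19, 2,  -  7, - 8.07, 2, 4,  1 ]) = [ - 8.07, - 7, - 2/19,1,2 , 2, 4, 4]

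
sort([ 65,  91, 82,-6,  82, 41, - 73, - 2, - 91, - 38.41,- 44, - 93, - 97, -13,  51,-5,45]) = [ -97, - 93,-91,  -  73,-44, - 38.41,  -  13, - 6, - 5, - 2 , 41, 45,  51,65,82,82,91]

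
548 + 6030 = 6578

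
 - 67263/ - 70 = 9609/10 =960.90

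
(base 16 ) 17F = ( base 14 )1D5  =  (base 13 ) 236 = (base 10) 383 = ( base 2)101111111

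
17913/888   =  5971/296 = 20.17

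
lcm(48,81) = 1296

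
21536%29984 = 21536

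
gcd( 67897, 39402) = 1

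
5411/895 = 5411/895   =  6.05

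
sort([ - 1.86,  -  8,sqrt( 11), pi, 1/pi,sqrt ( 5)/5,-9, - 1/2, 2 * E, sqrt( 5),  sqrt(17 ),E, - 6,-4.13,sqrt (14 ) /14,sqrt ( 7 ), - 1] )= [ - 9,-8, - 6, - 4.13, - 1.86, -1, - 1/2,sqrt( 14 )/14 , 1/pi,sqrt( 5)/5,  sqrt( 5),sqrt (7 ),E , pi,sqrt(11),  sqrt( 17 ), 2*E ]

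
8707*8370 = 72877590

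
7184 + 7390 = 14574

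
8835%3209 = 2417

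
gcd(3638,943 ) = 1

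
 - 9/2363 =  - 1 + 2354/2363 = -  0.00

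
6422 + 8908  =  15330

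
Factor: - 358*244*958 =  - 83683216=- 2^4*61^1*179^1 * 479^1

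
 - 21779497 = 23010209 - 44789706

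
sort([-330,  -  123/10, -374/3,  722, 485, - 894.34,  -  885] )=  [ - 894.34,- 885,- 330,-374/3 ,-123/10, 485, 722]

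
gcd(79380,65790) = 90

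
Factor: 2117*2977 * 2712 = 2^3*3^1*13^1*29^1*73^1*113^1*229^1 = 17091862008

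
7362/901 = 7362/901 = 8.17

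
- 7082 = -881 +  - 6201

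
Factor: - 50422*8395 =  - 423292690 = - 2^1*5^1*17^1 *23^1*73^1*1483^1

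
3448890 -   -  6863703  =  10312593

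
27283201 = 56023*487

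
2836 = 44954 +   -  42118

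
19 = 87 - 68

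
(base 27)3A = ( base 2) 1011011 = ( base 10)91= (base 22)43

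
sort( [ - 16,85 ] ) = [ - 16 , 85]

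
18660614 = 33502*557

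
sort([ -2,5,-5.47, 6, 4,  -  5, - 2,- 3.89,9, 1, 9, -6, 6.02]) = [ -6, - 5.47,  -  5, - 3.89,-2, -2, 1 , 4, 5, 6, 6.02, 9, 9]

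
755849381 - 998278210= - 242428829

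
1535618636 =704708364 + 830910272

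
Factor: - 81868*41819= - 2^2*19^1*31^1*71^1*97^1*211^1=- 3423637892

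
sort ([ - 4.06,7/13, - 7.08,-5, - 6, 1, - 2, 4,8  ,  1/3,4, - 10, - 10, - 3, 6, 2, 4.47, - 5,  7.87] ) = [ - 10, - 10, - 7.08, - 6, - 5,-5,-4.06, - 3, - 2, 1/3, 7/13, 1,2, 4,  4,4.47,6, 7.87, 8 ]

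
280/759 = 280/759=0.37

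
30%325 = 30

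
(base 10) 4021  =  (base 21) 92a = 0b111110110101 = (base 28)53H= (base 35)39V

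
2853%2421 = 432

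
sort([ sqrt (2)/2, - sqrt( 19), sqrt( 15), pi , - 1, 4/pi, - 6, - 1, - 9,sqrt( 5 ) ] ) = [ - 9, - 6, - sqrt( 19) , -1, - 1,  sqrt(2)/2, 4/pi,sqrt( 5),pi, sqrt(15)]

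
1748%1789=1748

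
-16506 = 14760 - 31266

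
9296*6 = 55776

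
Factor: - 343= - 7^3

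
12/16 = 3/4 = 0.75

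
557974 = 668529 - 110555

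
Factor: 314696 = 2^3*139^1*283^1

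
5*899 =4495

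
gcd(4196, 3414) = 2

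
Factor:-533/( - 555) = 3^( - 1)*5^( - 1 )*13^1*37^(-1 )*41^1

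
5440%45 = 40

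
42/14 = 3 = 3.00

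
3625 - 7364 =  - 3739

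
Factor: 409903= 13^1*31531^1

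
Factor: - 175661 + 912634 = 736973 =736973^1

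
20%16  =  4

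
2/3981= 2/3981 = 0.00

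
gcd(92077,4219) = 1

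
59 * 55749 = 3289191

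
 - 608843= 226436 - 835279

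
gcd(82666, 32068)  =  2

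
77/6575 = 77/6575 = 0.01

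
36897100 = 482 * 76550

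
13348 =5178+8170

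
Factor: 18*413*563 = 4185342  =  2^1*3^2*7^1*59^1*563^1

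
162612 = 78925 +83687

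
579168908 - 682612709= - 103443801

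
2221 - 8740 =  - 6519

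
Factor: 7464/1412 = 2^1*3^1*311^1*353^( - 1 ) = 1866/353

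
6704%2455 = 1794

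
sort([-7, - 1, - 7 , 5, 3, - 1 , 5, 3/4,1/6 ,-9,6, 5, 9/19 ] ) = [ - 9, - 7, - 7, - 1, - 1,1/6, 9/19, 3/4, 3, 5, 5,5 , 6]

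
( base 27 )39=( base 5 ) 330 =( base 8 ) 132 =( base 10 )90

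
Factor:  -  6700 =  -2^2*5^2*67^1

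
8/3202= 4/1601 = 0.00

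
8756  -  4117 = 4639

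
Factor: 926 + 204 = 2^1*5^1*113^1 =1130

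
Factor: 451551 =3^1*150517^1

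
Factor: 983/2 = 2^( - 1 ) * 983^1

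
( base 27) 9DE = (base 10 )6926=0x1b0e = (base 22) e6i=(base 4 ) 1230032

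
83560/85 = 16712/17 = 983.06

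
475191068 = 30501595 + 444689473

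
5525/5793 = 5525/5793 =0.95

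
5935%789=412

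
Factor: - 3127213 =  - 3127213^1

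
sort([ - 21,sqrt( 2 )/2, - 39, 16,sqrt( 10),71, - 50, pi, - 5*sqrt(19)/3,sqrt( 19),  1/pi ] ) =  [ - 50,  -  39, - 21, - 5*sqrt(19) /3 , 1/pi , sqrt( 2 )/2,pi,sqrt(10 ), sqrt(19),16,71]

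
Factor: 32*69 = 2^5* 3^1*23^1 = 2208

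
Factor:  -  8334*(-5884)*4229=207378555624 = 2^3*3^2*463^1* 1471^1*4229^1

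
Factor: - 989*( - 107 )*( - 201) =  - 21270423 = - 3^1*23^1*43^1*67^1*107^1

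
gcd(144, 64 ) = 16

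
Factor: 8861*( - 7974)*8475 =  - 598823278650 = - 2^1*3^3*5^2 * 113^1*443^1*8861^1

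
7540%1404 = 520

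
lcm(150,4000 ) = 12000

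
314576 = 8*39322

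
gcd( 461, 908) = 1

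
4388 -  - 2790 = 7178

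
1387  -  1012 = 375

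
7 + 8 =15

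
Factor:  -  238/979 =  -2^1*7^1 * 11^( -1)*17^1*89^( -1)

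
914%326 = 262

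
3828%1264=36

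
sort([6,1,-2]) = [-2,  1,6]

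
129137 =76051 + 53086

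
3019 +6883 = 9902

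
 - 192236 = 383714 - 575950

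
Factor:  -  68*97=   -2^2*17^1*97^1 = - 6596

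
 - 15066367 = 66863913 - 81930280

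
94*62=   5828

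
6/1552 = 3/776= 0.00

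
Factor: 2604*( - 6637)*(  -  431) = 7448864388 = 2^2*3^1*7^1* 31^1 *431^1*6637^1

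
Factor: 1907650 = 2^1 * 5^2*38153^1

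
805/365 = 2+15/73 =2.21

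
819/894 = 273/298=   0.92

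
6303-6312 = -9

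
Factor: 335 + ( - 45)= 2^1*5^1*29^1 = 290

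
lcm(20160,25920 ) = 181440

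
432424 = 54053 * 8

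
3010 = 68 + 2942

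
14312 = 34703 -20391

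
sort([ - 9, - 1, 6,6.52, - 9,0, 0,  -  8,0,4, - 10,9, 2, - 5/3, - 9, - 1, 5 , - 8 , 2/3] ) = [ - 10, - 9, - 9, - 9, - 8, - 8 , - 5/3, - 1, -1,0,0,0,2/3,2,4,5,6, 6.52,9 ]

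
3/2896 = 3/2896 = 0.00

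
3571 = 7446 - 3875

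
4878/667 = 4878/667 =7.31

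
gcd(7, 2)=1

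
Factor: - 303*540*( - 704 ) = 2^8*3^4*5^1*11^1*101^1 = 115188480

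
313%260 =53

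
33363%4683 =582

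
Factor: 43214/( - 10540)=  - 41/10 = - 2^ (  -  1)*5^( - 1) * 41^1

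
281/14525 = 281/14525 = 0.02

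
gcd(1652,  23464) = 28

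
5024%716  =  12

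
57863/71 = 814  +  69/71 = 814.97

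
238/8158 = 119/4079 = 0.03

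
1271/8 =158 + 7/8 = 158.88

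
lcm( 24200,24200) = 24200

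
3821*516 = 1971636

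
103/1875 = 103/1875 = 0.05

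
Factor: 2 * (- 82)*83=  -13612 = - 2^2*41^1*83^1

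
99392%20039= 19236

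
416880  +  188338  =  605218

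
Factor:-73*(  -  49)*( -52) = -186004 = - 2^2 * 7^2*13^1*73^1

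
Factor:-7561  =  - 7561^1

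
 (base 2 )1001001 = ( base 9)81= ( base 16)49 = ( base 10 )73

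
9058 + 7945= 17003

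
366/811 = 366/811=   0.45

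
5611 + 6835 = 12446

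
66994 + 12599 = 79593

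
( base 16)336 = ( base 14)42A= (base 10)822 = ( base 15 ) 39c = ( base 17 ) 2e6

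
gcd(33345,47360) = 5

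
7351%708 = 271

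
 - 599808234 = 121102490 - 720910724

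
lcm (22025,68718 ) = 1717950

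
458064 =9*50896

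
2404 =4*601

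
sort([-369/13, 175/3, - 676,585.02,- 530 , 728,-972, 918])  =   [ - 972, - 676,-530, - 369/13, 175/3, 585.02, 728,918 ] 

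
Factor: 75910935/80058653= 3^1 * 5^1*23^( - 1) *181^(-1) *337^1* 15017^1*19231^( - 1)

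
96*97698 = 9379008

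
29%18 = 11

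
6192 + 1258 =7450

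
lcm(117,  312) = 936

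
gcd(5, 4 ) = 1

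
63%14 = 7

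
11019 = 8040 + 2979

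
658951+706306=1365257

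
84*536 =45024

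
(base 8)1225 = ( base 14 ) 353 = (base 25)11B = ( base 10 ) 661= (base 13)3bb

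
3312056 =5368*617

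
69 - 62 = 7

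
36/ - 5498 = -18/2749 = - 0.01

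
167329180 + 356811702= 524140882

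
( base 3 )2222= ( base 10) 80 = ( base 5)310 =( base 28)2o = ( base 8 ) 120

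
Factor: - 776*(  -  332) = 2^5*83^1*97^1 = 257632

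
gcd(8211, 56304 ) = 1173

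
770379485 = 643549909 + 126829576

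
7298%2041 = 1175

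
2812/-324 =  - 703/81 = -8.68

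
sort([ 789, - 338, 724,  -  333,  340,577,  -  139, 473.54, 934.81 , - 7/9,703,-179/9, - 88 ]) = [ - 338,  -  333,  -  139,-88 ,-179/9, - 7/9, 340,473.54, 577,703,724,789,934.81]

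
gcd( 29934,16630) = 3326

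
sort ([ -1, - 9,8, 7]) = [- 9, - 1,7, 8] 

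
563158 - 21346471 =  - 20783313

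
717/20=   35  +  17/20 =35.85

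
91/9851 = 91/9851 =0.01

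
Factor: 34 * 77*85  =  222530 =2^1*5^1 * 7^1* 11^1*17^2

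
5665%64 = 33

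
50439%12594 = 63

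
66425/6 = 11070  +  5/6 = 11070.83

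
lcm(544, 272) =544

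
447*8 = 3576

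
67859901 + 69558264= 137418165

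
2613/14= 2613/14 = 186.64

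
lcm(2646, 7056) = 21168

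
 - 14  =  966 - 980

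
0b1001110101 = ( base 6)2525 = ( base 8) 1165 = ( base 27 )N8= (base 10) 629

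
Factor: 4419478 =2^1*7^1*315677^1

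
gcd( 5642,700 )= 14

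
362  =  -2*( - 181 )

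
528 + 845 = 1373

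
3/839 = 3/839= 0.00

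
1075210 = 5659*190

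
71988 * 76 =5471088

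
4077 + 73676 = 77753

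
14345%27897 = 14345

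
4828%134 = 4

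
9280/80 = 116  =  116.00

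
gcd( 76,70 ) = 2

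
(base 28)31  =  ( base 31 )2n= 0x55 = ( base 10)85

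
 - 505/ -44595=101/8919 = 0.01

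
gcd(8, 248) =8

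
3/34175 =3/34175 = 0.00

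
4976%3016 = 1960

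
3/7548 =1/2516 = 0.00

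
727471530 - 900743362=-173271832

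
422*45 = 18990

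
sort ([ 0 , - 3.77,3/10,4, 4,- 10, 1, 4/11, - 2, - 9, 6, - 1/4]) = [-10,-9,  -  3.77, -2, - 1/4, 0, 3/10, 4/11, 1, 4, 4,  6 ] 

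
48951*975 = 47727225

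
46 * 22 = 1012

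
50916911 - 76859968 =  - 25943057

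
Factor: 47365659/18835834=2^( - 1)*3^2*11^1 * 478441^1*9417917^( - 1 )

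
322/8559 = 322/8559  =  0.04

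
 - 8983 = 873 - 9856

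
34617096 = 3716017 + 30901079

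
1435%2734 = 1435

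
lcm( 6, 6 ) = 6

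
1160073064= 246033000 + 914040064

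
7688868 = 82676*93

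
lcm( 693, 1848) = 5544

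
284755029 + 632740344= 917495373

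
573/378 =191/126 = 1.52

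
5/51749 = 5/51749 = 0.00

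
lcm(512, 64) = 512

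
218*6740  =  1469320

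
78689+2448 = 81137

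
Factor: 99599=137^1*727^1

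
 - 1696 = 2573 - 4269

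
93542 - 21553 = 71989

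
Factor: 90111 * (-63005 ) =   -  5677443555 = - 3^1 * 5^1*7^2*613^1 * 12601^1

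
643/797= 643/797 = 0.81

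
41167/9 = 4574+1/9 =4574.11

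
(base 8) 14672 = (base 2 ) 1100110111010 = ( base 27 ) 90P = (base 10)6586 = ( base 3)100000221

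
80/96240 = 1/1203 = 0.00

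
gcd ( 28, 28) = 28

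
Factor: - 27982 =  -2^1*17^1*823^1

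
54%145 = 54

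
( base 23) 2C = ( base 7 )112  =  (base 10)58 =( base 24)2A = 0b111010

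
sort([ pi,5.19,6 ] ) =[ pi, 5.19,  6 ] 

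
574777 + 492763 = 1067540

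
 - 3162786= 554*( - 5709) 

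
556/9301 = 556/9301 = 0.06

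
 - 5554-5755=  - 11309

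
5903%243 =71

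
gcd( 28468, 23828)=4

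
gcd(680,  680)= 680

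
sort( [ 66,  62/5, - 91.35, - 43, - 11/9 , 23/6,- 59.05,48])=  [-91.35, - 59.05, - 43, - 11/9,23/6,  62/5,48, 66]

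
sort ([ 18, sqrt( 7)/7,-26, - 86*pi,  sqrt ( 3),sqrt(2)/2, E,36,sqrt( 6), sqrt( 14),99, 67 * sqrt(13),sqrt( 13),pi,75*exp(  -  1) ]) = [-86*pi,-26, sqrt ( 7)/7,sqrt( 2 )/2, sqrt(3),sqrt( 6),E, pi, sqrt( 13 ),sqrt(14),18, 75*exp(-1), 36,99, 67*sqrt( 13) ]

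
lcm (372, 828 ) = 25668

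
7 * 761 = 5327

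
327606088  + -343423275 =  - 15817187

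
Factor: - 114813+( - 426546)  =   - 3^2*7^1*13^1*661^1 = - 541359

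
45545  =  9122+36423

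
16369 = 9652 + 6717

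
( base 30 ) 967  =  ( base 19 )13I3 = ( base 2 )10000001011111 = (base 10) 8287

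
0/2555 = 0= 0.00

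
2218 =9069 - 6851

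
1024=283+741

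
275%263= 12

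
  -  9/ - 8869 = 9/8869 =0.00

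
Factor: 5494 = 2^1*41^1*  67^1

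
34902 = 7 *4986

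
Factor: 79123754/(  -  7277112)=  - 39561877/3638556  =  - 2^( - 2)*3^( - 2)  *  53^( - 1)*109^1*1907^(- 1) *362953^1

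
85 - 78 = 7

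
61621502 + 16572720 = 78194222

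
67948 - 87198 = -19250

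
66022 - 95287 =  - 29265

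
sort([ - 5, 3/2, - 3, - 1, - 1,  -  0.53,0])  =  [ -5 ,  -  3, - 1, - 1, - 0.53, 0, 3/2] 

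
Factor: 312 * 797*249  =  2^3*3^2*13^1*83^1*797^1 = 61917336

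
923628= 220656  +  702972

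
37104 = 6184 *6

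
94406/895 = 105 + 431/895 = 105.48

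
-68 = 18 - 86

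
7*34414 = 240898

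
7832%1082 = 258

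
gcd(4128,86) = 86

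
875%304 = 267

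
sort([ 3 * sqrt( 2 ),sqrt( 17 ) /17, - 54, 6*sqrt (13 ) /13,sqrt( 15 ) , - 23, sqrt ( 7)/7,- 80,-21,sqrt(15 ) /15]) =[ - 80, - 54,-23,-21,sqrt( 17)/17,  sqrt ( 15)/15,sqrt(7 )/7,6 * sqrt( 13 ) /13,sqrt ( 15),  3 *sqrt( 2 )]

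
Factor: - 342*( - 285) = 97470=   2^1*3^3*5^1*19^2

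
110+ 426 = 536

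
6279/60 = 2093/20= 104.65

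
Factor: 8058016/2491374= 4029008/1245687 = 2^4*3^ ( - 1 )*31^1*419^( - 1)*991^(  -  1 ) * 8123^1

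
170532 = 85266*2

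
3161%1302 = 557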